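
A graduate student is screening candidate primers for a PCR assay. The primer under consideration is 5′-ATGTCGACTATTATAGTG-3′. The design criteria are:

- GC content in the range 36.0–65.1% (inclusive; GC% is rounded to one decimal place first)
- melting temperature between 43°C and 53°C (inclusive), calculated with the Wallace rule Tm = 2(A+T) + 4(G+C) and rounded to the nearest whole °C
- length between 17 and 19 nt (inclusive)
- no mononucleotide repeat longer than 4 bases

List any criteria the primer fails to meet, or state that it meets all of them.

Base counts: A=5, T=7, G=4, C=2 (length 18).
GC content: GC 6/18 = 33.3%, outside 36.0–65.1% ✗
Tm: Tm = 2·12 + 4·6 = 48°C ✓
length: length 18 ✓
homopolymer run: longest run = 2 ✓

Fails: GC content.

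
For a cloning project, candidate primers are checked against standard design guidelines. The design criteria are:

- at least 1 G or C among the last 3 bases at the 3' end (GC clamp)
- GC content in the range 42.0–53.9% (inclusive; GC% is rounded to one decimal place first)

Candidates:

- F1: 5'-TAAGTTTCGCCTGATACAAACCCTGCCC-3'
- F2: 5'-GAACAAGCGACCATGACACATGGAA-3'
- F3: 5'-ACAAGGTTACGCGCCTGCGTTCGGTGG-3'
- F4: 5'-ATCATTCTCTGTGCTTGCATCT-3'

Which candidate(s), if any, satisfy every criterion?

F1 and F2.

F1 (28 nt, A=7 T=7 G=4 C=10): 3' end CCC has 3 G/C ✓; GC 14/28 = 50.0% ✓ — passes.
F2 (25 nt, A=11 T=2 G=6 C=6): 3' end GAA has 1 G/C ✓; GC 12/25 = 48.0% ✓ — passes.
F3 (27 nt, A=4 T=6 G=10 C=7): 3' end TGG has 2 G/C ✓; GC 17/27 = 63.0%, outside 42.0–53.9% ✗ — fails.
F4 (22 nt, A=3 T=10 G=3 C=6): 3' end TCT has 1 G/C ✓; GC 9/22 = 40.9%, outside 42.0–53.9% ✗ — fails.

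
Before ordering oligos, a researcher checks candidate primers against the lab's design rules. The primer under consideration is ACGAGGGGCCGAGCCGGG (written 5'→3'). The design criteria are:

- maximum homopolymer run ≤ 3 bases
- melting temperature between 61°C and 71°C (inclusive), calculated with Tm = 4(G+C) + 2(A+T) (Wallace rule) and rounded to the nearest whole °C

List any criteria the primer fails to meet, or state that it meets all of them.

Base counts: A=3, T=0, G=10, C=5 (length 18).
homopolymer run: longest run = 4, exceeds 3 ✗
Tm: Tm = 2·3 + 4·15 = 66°C ✓

Fails: homopolymer run.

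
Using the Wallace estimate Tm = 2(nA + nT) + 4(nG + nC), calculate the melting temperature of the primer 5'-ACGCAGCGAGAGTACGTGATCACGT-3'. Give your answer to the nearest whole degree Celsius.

78°C

Base counts: A=7, T=4, G=8, C=6 (length 25).
Tm = 2·(7+4) + 4·(8+6) = 2·11 + 4·14 = 22 + 56 = 78°C.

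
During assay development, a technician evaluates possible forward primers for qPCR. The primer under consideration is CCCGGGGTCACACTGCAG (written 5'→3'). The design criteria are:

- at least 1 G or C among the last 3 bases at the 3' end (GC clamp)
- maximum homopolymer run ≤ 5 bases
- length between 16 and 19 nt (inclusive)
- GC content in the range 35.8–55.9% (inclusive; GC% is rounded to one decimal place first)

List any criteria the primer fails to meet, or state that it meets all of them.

Fails: GC content.

Base counts: A=3, T=2, G=6, C=7 (length 18).
GC clamp: 3' end CAG has 2 G/C ✓
homopolymer run: longest run = 4 ✓
length: length 18 ✓
GC content: GC 13/18 = 72.2%, outside 35.8–55.9% ✗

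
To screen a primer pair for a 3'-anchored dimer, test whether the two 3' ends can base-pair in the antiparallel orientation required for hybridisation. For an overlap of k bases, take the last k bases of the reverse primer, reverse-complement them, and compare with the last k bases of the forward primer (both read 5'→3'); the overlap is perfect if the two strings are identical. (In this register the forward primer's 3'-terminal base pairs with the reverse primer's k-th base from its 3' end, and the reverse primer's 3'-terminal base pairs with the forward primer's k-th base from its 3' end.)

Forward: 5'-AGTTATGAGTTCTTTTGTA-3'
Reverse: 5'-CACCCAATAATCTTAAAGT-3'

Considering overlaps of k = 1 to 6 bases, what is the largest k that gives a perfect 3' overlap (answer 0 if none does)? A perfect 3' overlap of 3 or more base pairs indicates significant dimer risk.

Last 6 bases (5'→3') — forward …TTTGTA, reverse …TAAAGT.
Reverse complement of the reverse primer's last 6 bases: ACTTTA; its first k bases are the reverse complement of the reverse primer's last k bases, so a perfect k-base overlap needs the forward primer's last k bases to equal them.
Comparing (forward last k vs required): k=1: A vs A ✓; k=2: TA vs AC ✗; k=3: GTA vs ACT ✗; k=4: TGTA vs ACTT ✗; k=5: TTGTA vs ACTTT ✗; k=6: TTTGTA vs ACTTTA ✗.
Only k = 1 is perfect, so the longest perfect 3' overlap is 1.

Longest perfect overlap: 1 complementary base pair; below the dimer-risk threshold (threshold 3).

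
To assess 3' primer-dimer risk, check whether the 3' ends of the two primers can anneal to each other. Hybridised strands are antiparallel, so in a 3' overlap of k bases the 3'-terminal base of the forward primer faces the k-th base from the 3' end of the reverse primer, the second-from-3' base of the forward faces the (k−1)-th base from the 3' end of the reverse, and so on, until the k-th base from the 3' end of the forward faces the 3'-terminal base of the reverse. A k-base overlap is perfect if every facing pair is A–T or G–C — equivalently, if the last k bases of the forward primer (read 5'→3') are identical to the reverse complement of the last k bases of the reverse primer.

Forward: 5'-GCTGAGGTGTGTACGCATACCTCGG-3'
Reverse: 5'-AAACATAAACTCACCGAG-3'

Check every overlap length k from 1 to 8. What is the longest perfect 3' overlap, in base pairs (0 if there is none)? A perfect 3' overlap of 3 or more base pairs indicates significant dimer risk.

Longest perfect overlap: 5 complementary base pairs; significant dimer risk (threshold 3).

Last 8 bases (5'→3') — forward …TACCTCGG, reverse …TCACCGAG.
Reverse complement of the reverse primer's last 8 bases: CTCGGTGA; its first k bases are the reverse complement of the reverse primer's last k bases, so a perfect k-base overlap needs the forward primer's last k bases to equal them.
Comparing (forward last k vs required): k=1: G vs C ✗; k=2: GG vs CT ✗; k=3: CGG vs CTC ✗; k=4: TCGG vs CTCG ✗; k=5: CTCGG vs CTCGG ✓; k=6: CCTCGG vs CTCGGT ✗; k=7: ACCTCGG vs CTCGGTG ✗; k=8: TACCTCGG vs CTCGGTGA ✗.
Only k = 5 is perfect, so the longest perfect 3' overlap is 5.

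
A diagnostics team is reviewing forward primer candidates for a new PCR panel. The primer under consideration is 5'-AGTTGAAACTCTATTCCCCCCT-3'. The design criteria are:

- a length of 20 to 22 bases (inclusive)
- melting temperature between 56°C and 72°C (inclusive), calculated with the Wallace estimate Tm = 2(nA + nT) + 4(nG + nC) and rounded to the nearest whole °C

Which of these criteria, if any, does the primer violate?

Base counts: A=5, T=7, G=2, C=8 (length 22).
length: length 22 ✓
Tm: Tm = 2·12 + 4·10 = 64°C ✓

Meets all criteria.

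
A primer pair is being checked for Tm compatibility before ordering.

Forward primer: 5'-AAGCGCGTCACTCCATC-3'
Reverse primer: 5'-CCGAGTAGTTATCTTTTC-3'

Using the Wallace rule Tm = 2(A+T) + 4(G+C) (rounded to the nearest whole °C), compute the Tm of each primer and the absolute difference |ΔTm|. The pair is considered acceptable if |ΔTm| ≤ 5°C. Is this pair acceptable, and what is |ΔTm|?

Forward: A=4 T=3 G=3 C=7 → Tm = 2·7 + 4·10 = 54°C.
Reverse: A=3 T=8 G=3 C=4 → Tm = 2·11 + 4·7 = 50°C.
|ΔTm| = |54 − 50| = 4°C, ≤ 5°C.

|ΔTm| = 4°C; the pair is acceptable.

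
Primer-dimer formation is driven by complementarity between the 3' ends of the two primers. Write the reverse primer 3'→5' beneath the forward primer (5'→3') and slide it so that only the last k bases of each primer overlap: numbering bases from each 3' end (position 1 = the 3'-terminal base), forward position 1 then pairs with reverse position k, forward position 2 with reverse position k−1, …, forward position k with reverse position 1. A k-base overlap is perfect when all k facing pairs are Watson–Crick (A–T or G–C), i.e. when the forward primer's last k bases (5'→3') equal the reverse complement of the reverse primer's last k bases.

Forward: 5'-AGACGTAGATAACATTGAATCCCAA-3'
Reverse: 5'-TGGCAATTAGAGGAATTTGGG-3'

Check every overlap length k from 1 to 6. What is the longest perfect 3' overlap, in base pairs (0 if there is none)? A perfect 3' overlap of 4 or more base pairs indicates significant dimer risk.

Last 6 bases (5'→3') — forward …TCCCAA, reverse …TTTGGG.
Reverse complement of the reverse primer's last 6 bases: CCCAAA; its first k bases are the reverse complement of the reverse primer's last k bases, so a perfect k-base overlap needs the forward primer's last k bases to equal them.
Comparing (forward last k vs required): k=1: A vs C ✗; k=2: AA vs CC ✗; k=3: CAA vs CCC ✗; k=4: CCAA vs CCCA ✗; k=5: CCCAA vs CCCAA ✓; k=6: TCCCAA vs CCCAAA ✗.
Only k = 5 is perfect, so the longest perfect 3' overlap is 5.

Longest perfect overlap: 5 complementary base pairs; significant dimer risk (threshold 4).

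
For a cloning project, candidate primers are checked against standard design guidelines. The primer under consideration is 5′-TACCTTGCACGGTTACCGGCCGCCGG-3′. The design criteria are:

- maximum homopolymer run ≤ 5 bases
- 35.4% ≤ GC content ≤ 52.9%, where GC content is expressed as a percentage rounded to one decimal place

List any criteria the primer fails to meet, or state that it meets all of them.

Fails: GC content.

Base counts: A=3, T=5, G=8, C=10 (length 26).
homopolymer run: longest run = 2 ✓
GC content: GC 18/26 = 69.2%, outside 35.4–52.9% ✗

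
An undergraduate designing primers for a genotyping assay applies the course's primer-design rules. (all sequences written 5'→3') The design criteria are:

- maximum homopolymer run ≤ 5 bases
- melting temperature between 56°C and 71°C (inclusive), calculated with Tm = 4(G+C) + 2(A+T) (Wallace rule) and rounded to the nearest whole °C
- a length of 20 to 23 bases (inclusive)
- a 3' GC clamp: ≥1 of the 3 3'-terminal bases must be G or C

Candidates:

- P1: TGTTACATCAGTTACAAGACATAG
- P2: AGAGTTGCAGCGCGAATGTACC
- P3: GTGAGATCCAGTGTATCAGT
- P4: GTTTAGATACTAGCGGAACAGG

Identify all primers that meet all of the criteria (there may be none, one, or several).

P1 (24 nt, A=9 T=7 G=4 C=4): longest run = 2 ✓; Tm = 2·16 + 4·8 = 64°C ✓; length 24, outside 20–23 ✗; 3' end TAG has 1 G/C ✓ — fails.
P2 (22 nt, A=6 T=4 G=7 C=5): longest run = 2 ✓; Tm = 2·10 + 4·12 = 68°C ✓; length 22 ✓; 3' end ACC has 2 G/C ✓ — passes.
P3 (20 nt, A=5 T=6 G=6 C=3): longest run = 2 ✓; Tm = 2·11 + 4·9 = 58°C ✓; length 20 ✓; 3' end AGT has 1 G/C ✓ — passes.
P4 (22 nt, A=7 T=5 G=7 C=3): longest run = 3 ✓; Tm = 2·12 + 4·10 = 64°C ✓; length 22 ✓; 3' end AGG has 2 G/C ✓ — passes.

P2, P3 and P4.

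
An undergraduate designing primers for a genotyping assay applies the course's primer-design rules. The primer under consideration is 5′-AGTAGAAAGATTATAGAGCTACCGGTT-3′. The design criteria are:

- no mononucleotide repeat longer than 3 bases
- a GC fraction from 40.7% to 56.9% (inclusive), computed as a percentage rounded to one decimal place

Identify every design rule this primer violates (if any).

Fails: GC content.

Base counts: A=10, T=7, G=7, C=3 (length 27).
homopolymer run: longest run = 3 ✓
GC content: GC 10/27 = 37.0%, outside 40.7–56.9% ✗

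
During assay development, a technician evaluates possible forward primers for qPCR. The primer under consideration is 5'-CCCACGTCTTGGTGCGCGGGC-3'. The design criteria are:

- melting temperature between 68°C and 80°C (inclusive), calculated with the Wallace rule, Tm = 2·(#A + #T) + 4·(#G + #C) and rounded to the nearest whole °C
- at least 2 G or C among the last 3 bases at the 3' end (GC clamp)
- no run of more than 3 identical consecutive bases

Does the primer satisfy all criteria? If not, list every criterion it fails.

Meets all criteria.

Base counts: A=1, T=4, G=8, C=8 (length 21).
Tm: Tm = 2·5 + 4·16 = 74°C ✓
GC clamp: 3' end GGC has 3 G/C ✓
homopolymer run: longest run = 3 ✓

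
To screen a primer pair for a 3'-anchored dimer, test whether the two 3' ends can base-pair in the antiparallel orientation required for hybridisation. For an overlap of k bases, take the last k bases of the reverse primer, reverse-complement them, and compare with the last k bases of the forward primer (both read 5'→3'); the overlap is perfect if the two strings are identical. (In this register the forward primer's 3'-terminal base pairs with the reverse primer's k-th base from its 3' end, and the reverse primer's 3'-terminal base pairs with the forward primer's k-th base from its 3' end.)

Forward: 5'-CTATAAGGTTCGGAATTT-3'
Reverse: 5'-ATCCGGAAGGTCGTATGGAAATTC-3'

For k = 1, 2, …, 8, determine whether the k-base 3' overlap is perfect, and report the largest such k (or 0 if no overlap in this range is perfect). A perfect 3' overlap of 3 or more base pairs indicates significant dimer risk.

Longest perfect overlap: 6 complementary base pairs; significant dimer risk (threshold 3).

Last 8 bases (5'→3') — forward …CGGAATTT, reverse …GGAAATTC.
Reverse complement of the reverse primer's last 8 bases: GAATTTCC; its first k bases are the reverse complement of the reverse primer's last k bases, so a perfect k-base overlap needs the forward primer's last k bases to equal them.
Comparing (forward last k vs required): k=1: T vs G ✗; k=2: TT vs GA ✗; k=3: TTT vs GAA ✗; k=4: ATTT vs GAAT ✗; k=5: AATTT vs GAATT ✗; k=6: GAATTT vs GAATTT ✓; k=7: GGAATTT vs GAATTTC ✗; k=8: CGGAATTT vs GAATTTCC ✗.
Only k = 6 is perfect, so the longest perfect 3' overlap is 6.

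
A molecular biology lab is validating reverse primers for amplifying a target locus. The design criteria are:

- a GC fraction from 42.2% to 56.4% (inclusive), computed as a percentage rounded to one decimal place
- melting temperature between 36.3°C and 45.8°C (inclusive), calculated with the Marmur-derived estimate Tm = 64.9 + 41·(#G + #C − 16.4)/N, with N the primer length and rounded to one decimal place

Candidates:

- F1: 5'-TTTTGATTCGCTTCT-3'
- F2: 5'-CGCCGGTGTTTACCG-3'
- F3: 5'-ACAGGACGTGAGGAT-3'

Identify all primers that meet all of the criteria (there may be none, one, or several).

F3 only.

F1 (15 nt, A=1 T=9 G=2 C=3): GC 5/15 = 33.3%, outside 42.2–56.4% ✗; Tm = 64.9 + 41·(5 − 16.4)/15 = 33.7°C, outside 36.3–45.8°C ✗ — fails.
F2 (15 nt, A=1 T=4 G=5 C=5): GC 10/15 = 66.7%, outside 42.2–56.4% ✗; Tm = 64.9 + 41·(10 − 16.4)/15 = 47.4°C, outside 36.3–45.8°C ✗ — fails.
F3 (15 nt, A=5 T=2 G=6 C=2): GC 8/15 = 53.3% ✓; Tm = 64.9 + 41·(8 − 16.4)/15 = 41.9°C ✓ — passes.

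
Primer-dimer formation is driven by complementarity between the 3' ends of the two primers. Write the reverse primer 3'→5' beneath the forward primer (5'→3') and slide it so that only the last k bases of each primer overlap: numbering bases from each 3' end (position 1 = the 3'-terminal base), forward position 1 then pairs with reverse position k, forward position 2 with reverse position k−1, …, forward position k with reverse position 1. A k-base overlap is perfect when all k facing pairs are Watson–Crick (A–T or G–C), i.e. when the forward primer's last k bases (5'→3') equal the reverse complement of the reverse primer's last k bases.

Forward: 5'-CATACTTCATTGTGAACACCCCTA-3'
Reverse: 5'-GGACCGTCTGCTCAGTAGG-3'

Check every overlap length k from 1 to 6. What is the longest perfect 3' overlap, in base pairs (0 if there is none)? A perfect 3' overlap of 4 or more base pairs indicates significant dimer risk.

Last 6 bases (5'→3') — forward …CCCCTA, reverse …AGTAGG.
Reverse complement of the reverse primer's last 6 bases: CCTACT; its first k bases are the reverse complement of the reverse primer's last k bases, so a perfect k-base overlap needs the forward primer's last k bases to equal them.
Comparing (forward last k vs required): k=1: A vs C ✗; k=2: TA vs CC ✗; k=3: CTA vs CCT ✗; k=4: CCTA vs CCTA ✓; k=5: CCCTA vs CCTAC ✗; k=6: CCCCTA vs CCTACT ✗.
Only k = 4 is perfect, so the longest perfect 3' overlap is 4.

Longest perfect overlap: 4 complementary base pairs; significant dimer risk (threshold 4).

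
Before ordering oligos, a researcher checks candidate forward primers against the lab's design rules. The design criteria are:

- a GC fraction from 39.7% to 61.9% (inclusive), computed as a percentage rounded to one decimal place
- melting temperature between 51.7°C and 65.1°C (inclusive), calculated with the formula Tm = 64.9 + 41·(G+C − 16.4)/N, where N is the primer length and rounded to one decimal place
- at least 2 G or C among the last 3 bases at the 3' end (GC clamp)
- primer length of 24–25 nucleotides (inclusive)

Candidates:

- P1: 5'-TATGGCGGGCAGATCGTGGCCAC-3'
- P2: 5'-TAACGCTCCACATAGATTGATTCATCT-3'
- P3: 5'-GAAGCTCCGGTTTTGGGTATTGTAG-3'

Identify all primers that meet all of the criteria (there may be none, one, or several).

P1 (23 nt, A=4 T=4 G=9 C=6): GC 15/23 = 65.2%, outside 39.7–61.9% ✗; Tm = 64.9 + 41·(15 − 16.4)/23 = 62.4°C ✓; 3' end CAC has 2 G/C ✓; length 23, outside 24–25 ✗ — fails.
P2 (27 nt, A=8 T=9 G=3 C=7): GC 10/27 = 37.0%, outside 39.7–61.9% ✗; Tm = 64.9 + 41·(10 − 16.4)/27 = 55.2°C ✓; 3' end TCT has 1 G/C, need ≥2 ✗; length 27, outside 24–25 ✗ — fails.
P3 (25 nt, A=4 T=9 G=9 C=3): GC 12/25 = 48.0% ✓; Tm = 64.9 + 41·(12 − 16.4)/25 = 57.7°C ✓; 3' end TAG has 1 G/C, need ≥2 ✗; length 25 ✓ — fails.

None of the candidates satisfy all criteria.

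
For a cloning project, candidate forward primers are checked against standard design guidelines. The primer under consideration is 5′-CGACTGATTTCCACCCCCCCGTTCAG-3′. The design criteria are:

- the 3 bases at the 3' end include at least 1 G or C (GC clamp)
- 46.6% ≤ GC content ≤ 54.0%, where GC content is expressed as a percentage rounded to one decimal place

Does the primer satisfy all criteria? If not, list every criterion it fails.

Base counts: A=4, T=6, G=4, C=12 (length 26).
GC clamp: 3' end CAG has 2 G/C ✓
GC content: GC 16/26 = 61.5%, outside 46.6–54.0% ✗

Fails: GC content.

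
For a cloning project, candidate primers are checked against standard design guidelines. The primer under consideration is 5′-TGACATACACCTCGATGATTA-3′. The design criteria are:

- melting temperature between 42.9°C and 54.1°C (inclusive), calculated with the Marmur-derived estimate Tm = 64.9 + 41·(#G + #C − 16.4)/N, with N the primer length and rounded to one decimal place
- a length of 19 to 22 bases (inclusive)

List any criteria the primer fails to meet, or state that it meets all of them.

Base counts: A=7, T=6, G=3, C=5 (length 21).
Tm: Tm = 64.9 + 41·(8 − 16.4)/21 = 48.5°C ✓
length: length 21 ✓

Meets all criteria.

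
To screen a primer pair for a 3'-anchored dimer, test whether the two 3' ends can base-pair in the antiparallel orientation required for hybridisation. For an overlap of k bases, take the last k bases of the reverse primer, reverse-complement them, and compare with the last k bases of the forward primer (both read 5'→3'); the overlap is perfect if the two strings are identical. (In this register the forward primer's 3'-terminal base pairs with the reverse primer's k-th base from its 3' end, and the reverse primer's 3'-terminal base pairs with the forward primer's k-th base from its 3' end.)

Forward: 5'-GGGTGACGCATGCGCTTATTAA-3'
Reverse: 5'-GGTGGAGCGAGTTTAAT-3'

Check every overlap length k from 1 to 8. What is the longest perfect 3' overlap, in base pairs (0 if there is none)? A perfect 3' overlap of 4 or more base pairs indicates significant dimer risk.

Longest perfect overlap: 5 complementary base pairs; significant dimer risk (threshold 4).

Last 8 bases (5'→3') — forward …CTTATTAA, reverse …AGTTTAAT.
Reverse complement of the reverse primer's last 8 bases: ATTAAACT; its first k bases are the reverse complement of the reverse primer's last k bases, so a perfect k-base overlap needs the forward primer's last k bases to equal them.
Comparing (forward last k vs required): k=1: A vs A ✓; k=2: AA vs AT ✗; k=3: TAA vs ATT ✗; k=4: TTAA vs ATTA ✗; k=5: ATTAA vs ATTAA ✓; k=6: TATTAA vs ATTAAA ✗; k=7: TTATTAA vs ATTAAAC ✗; k=8: CTTATTAA vs ATTAAACT ✗.
Perfect overlaps at k = 1, 5; the largest is 5.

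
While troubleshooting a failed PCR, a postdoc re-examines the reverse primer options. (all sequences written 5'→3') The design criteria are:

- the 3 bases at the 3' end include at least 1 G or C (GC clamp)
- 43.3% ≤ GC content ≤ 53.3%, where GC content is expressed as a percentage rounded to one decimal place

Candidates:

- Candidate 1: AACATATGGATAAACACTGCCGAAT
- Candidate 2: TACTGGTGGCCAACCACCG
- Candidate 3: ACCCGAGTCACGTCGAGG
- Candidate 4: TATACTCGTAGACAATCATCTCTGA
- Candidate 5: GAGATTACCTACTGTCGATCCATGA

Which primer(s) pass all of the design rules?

Candidate 5 only.

Candidate 1 (25 nt, A=11 T=5 G=4 C=5): 3' end AAT has 0 G/C, need ≥1 ✗; GC 9/25 = 36.0%, outside 43.3–53.3% ✗ — fails.
Candidate 2 (19 nt, A=4 T=3 G=5 C=7): 3' end CCG has 3 G/C ✓; GC 12/19 = 63.2%, outside 43.3–53.3% ✗ — fails.
Candidate 3 (18 nt, A=4 T=2 G=6 C=6): 3' end AGG has 2 G/C ✓; GC 12/18 = 66.7%, outside 43.3–53.3% ✗ — fails.
Candidate 4 (25 nt, A=8 T=8 G=3 C=6): 3' end TGA has 1 G/C ✓; GC 9/25 = 36.0%, outside 43.3–53.3% ✗ — fails.
Candidate 5 (25 nt, A=7 T=7 G=5 C=6): 3' end TGA has 1 G/C ✓; GC 11/25 = 44.0% ✓ — passes.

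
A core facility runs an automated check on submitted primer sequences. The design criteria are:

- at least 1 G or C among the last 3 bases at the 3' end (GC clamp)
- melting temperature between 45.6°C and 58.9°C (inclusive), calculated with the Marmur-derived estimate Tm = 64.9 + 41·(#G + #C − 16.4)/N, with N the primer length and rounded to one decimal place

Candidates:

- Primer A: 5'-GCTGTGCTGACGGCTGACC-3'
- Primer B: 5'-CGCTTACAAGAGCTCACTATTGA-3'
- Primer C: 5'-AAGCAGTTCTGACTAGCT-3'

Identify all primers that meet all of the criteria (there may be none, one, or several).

Primer A, Primer B and Primer C.

Primer A (19 nt, A=2 T=4 G=7 C=6): 3' end ACC has 2 G/C ✓; Tm = 64.9 + 41·(13 − 16.4)/19 = 57.6°C ✓ — passes.
Primer B (23 nt, A=7 T=6 G=4 C=6): 3' end TGA has 1 G/C ✓; Tm = 64.9 + 41·(10 − 16.4)/23 = 53.5°C ✓ — passes.
Primer C (18 nt, A=5 T=5 G=4 C=4): 3' end GCT has 2 G/C ✓; Tm = 64.9 + 41·(8 − 16.4)/18 = 45.8°C ✓ — passes.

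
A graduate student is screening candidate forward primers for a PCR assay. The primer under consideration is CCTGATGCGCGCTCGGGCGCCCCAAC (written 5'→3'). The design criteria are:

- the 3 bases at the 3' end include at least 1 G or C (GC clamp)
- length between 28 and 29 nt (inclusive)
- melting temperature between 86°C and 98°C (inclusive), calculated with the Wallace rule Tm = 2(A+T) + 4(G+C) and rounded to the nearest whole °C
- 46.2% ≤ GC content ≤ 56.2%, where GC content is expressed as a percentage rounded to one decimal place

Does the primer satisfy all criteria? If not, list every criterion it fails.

Base counts: A=3, T=3, G=8, C=12 (length 26).
GC clamp: 3' end AAC has 1 G/C ✓
length: length 26, outside 28–29 ✗
Tm: Tm = 2·6 + 4·20 = 92°C ✓
GC content: GC 20/26 = 76.9%, outside 46.2–56.2% ✗

Fails: length, GC content.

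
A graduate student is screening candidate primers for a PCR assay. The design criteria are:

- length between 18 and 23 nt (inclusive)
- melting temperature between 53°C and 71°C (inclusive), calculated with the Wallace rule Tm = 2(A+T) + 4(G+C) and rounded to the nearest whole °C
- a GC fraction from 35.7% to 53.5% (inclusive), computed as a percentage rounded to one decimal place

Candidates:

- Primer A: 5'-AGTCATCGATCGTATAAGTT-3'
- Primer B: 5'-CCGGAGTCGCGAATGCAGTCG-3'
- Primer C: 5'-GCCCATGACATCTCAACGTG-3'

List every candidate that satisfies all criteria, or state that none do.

None of the candidates satisfy all criteria.

Primer A (20 nt, A=6 T=7 G=4 C=3): length 20 ✓; Tm = 2·13 + 4·7 = 54°C ✓; GC 7/20 = 35.0%, outside 35.7–53.5% ✗ — fails.
Primer B (21 nt, A=4 T=3 G=8 C=6): length 21 ✓; Tm = 2·7 + 4·14 = 70°C ✓; GC 14/21 = 66.7%, outside 35.7–53.5% ✗ — fails.
Primer C (20 nt, A=5 T=4 G=4 C=7): length 20 ✓; Tm = 2·9 + 4·11 = 62°C ✓; GC 11/20 = 55.0%, outside 35.7–53.5% ✗ — fails.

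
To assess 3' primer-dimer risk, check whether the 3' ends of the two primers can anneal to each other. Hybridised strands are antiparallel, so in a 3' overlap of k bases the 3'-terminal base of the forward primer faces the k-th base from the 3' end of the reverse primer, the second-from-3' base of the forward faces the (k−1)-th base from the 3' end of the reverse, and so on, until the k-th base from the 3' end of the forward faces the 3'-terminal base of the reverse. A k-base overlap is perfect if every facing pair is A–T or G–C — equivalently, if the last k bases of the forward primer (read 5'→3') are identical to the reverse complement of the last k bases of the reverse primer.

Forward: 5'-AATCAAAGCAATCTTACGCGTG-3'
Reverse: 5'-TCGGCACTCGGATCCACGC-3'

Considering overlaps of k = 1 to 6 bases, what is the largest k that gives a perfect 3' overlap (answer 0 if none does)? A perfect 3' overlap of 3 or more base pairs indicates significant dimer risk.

Longest perfect overlap: 5 complementary base pairs; significant dimer risk (threshold 3).

Last 6 bases (5'→3') — forward …CGCGTG, reverse …CCACGC.
Reverse complement of the reverse primer's last 6 bases: GCGTGG; its first k bases are the reverse complement of the reverse primer's last k bases, so a perfect k-base overlap needs the forward primer's last k bases to equal them.
Comparing (forward last k vs required): k=1: G vs G ✓; k=2: TG vs GC ✗; k=3: GTG vs GCG ✗; k=4: CGTG vs GCGT ✗; k=5: GCGTG vs GCGTG ✓; k=6: CGCGTG vs GCGTGG ✗.
Perfect overlaps at k = 1, 5; the largest is 5.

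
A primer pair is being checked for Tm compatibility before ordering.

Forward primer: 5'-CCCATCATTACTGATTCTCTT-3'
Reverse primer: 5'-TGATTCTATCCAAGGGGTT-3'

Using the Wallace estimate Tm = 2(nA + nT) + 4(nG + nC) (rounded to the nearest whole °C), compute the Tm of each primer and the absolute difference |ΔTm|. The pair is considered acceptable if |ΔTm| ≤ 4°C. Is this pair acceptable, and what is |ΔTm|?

Forward: A=4 T=9 G=1 C=7 → Tm = 2·13 + 4·8 = 58°C.
Reverse: A=4 T=7 G=5 C=3 → Tm = 2·11 + 4·8 = 54°C.
|ΔTm| = |58 − 54| = 4°C, ≤ 4°C.

|ΔTm| = 4°C; the pair is acceptable.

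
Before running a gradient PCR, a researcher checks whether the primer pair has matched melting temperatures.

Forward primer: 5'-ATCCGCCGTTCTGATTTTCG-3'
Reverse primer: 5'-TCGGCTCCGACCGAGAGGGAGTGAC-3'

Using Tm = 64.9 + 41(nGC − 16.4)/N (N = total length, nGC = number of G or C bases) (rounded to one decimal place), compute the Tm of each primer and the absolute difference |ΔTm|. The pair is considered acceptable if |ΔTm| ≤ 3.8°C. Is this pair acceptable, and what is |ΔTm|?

|ΔTm| = 14.1°C; the pair is not acceptable.

Forward: G+C = 10, N = 20 → Tm = 64.9 + 41·(10 − 16.4)/20 = 51.8°C.
Reverse: G+C = 17, N = 25 → Tm = 64.9 + 41·(17 − 16.4)/25 = 65.9°C.
|ΔTm| = |51.8 − 65.9| = 14.1°C, > 3.8°C.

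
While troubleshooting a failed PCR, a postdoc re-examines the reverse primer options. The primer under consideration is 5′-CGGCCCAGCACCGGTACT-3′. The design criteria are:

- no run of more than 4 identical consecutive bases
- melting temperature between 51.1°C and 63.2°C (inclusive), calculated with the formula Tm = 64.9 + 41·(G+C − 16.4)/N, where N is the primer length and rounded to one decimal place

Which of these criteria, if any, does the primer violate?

Meets all criteria.

Base counts: A=3, T=2, G=5, C=8 (length 18).
homopolymer run: longest run = 3 ✓
Tm: Tm = 64.9 + 41·(13 − 16.4)/18 = 57.2°C ✓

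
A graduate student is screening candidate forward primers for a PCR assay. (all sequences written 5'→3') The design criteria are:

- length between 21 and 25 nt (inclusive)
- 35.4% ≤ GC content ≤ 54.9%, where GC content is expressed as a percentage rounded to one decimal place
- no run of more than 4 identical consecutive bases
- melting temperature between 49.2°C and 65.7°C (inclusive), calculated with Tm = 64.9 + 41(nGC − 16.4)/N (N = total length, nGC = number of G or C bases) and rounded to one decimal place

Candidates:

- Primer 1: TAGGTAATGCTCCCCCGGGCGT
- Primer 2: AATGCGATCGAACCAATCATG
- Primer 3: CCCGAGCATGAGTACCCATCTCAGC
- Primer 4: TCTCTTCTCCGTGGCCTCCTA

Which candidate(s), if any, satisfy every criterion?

Primer 1 (22 nt, A=3 T=5 G=7 C=7): length 22 ✓; GC 14/22 = 63.6%, outside 35.4–54.9% ✗; longest run = 5, exceeds 4 ✗; Tm = 64.9 + 41·(14 − 16.4)/22 = 60.4°C ✓ — fails.
Primer 2 (21 nt, A=8 T=4 G=4 C=5): length 21 ✓; GC 9/21 = 42.9% ✓; longest run = 2 ✓; Tm = 64.9 + 41·(9 − 16.4)/21 = 50.5°C ✓ — passes.
Primer 3 (25 nt, A=6 T=4 G=5 C=10): length 25 ✓; GC 15/25 = 60.0%, outside 35.4–54.9% ✗; longest run = 3 ✓; Tm = 64.9 + 41·(15 − 16.4)/25 = 62.6°C ✓ — fails.
Primer 4 (21 nt, A=1 T=8 G=3 C=9): length 21 ✓; GC 12/21 = 57.1%, outside 35.4–54.9% ✗; longest run = 2 ✓; Tm = 64.9 + 41·(12 − 16.4)/21 = 56.3°C ✓ — fails.

Primer 2 only.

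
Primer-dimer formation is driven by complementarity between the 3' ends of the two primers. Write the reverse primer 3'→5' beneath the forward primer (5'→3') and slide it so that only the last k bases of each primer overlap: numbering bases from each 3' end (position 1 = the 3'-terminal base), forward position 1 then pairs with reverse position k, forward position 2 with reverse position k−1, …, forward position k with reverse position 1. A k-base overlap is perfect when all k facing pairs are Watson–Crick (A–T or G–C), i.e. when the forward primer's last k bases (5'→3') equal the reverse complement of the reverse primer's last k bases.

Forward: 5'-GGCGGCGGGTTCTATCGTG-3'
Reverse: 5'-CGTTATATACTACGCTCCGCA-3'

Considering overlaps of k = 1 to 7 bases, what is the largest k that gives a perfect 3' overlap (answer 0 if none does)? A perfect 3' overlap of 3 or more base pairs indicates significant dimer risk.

Last 7 bases (5'→3') — forward …TATCGTG, reverse …CTCCGCA.
Reverse complement of the reverse primer's last 7 bases: TGCGGAG; its first k bases are the reverse complement of the reverse primer's last k bases, so a perfect k-base overlap needs the forward primer's last k bases to equal them.
Comparing (forward last k vs required): k=1: G vs T ✗; k=2: TG vs TG ✓; k=3: GTG vs TGC ✗; k=4: CGTG vs TGCG ✗; k=5: TCGTG vs TGCGG ✗; k=6: ATCGTG vs TGCGGA ✗; k=7: TATCGTG vs TGCGGAG ✗.
Only k = 2 is perfect, so the longest perfect 3' overlap is 2.

Longest perfect overlap: 2 complementary base pairs; below the dimer-risk threshold (threshold 3).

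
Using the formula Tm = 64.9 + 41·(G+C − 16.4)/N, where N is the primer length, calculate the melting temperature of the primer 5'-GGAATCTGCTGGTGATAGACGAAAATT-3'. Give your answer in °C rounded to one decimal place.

56.7°C

Base counts: A=9, T=7, G=8, C=3; G+C = 11, N = 27.
Tm = 64.9 + 41·(11 − 16.4)/27 = 64.9 + -221.40/27 = 56.7°C.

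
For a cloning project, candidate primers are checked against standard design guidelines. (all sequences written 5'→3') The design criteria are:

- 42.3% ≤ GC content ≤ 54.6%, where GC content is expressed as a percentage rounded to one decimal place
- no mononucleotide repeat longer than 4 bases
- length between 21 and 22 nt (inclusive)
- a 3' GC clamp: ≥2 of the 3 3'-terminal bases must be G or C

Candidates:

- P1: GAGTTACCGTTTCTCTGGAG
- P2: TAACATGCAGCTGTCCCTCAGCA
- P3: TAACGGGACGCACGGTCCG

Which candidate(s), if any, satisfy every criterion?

P1 (20 nt, A=3 T=7 G=6 C=4): GC 10/20 = 50.0% ✓; longest run = 3 ✓; length 20, outside 21–22 ✗; 3' end GAG has 2 G/C ✓ — fails.
P2 (23 nt, A=6 T=5 G=4 C=8): GC 12/23 = 52.2% ✓; longest run = 3 ✓; length 23, outside 21–22 ✗; 3' end GCA has 2 G/C ✓ — fails.
P3 (19 nt, A=4 T=2 G=7 C=6): GC 13/19 = 68.4%, outside 42.3–54.6% ✗; longest run = 3 ✓; length 19, outside 21–22 ✗; 3' end CCG has 3 G/C ✓ — fails.

None of the candidates satisfy all criteria.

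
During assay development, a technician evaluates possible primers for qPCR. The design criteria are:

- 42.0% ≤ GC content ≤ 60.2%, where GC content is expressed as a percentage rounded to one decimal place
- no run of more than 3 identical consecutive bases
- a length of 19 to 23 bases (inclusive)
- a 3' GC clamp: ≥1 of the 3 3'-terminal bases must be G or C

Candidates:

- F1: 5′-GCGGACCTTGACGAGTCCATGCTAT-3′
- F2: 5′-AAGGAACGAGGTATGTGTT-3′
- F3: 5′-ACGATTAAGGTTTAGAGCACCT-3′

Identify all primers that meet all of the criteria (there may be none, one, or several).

F2 only.

F1 (25 nt, A=5 T=6 G=7 C=7): GC 14/25 = 56.0% ✓; longest run = 2 ✓; length 25, outside 19–23 ✗; 3' end TAT has 0 G/C, need ≥1 ✗ — fails.
F2 (19 nt, A=6 T=5 G=7 C=1): GC 8/19 = 42.1% ✓; longest run = 2 ✓; length 19 ✓; 3' end GTT has 1 G/C ✓ — passes.
F3 (22 nt, A=7 T=6 G=5 C=4): GC 9/22 = 40.9%, outside 42.0–60.2% ✗; longest run = 3 ✓; length 22 ✓; 3' end CCT has 2 G/C ✓ — fails.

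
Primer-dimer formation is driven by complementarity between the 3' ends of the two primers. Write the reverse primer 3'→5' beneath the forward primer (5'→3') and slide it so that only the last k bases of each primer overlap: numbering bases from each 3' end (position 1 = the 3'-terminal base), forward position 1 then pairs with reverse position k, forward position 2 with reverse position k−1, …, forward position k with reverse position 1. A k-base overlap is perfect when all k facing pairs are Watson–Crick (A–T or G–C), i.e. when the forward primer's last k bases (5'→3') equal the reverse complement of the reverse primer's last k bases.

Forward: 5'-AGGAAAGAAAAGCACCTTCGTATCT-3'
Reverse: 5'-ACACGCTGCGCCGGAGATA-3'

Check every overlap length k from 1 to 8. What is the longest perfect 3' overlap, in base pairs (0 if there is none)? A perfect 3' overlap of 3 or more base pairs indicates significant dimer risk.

Last 8 bases (5'→3') — forward …TCGTATCT, reverse …CGGAGATA.
Reverse complement of the reverse primer's last 8 bases: TATCTCCG; its first k bases are the reverse complement of the reverse primer's last k bases, so a perfect k-base overlap needs the forward primer's last k bases to equal them.
Comparing (forward last k vs required): k=1: T vs T ✓; k=2: CT vs TA ✗; k=3: TCT vs TAT ✗; k=4: ATCT vs TATC ✗; k=5: TATCT vs TATCT ✓; k=6: GTATCT vs TATCTC ✗; k=7: CGTATCT vs TATCTCC ✗; k=8: TCGTATCT vs TATCTCCG ✗.
Perfect overlaps at k = 1, 5; the largest is 5.

Longest perfect overlap: 5 complementary base pairs; significant dimer risk (threshold 3).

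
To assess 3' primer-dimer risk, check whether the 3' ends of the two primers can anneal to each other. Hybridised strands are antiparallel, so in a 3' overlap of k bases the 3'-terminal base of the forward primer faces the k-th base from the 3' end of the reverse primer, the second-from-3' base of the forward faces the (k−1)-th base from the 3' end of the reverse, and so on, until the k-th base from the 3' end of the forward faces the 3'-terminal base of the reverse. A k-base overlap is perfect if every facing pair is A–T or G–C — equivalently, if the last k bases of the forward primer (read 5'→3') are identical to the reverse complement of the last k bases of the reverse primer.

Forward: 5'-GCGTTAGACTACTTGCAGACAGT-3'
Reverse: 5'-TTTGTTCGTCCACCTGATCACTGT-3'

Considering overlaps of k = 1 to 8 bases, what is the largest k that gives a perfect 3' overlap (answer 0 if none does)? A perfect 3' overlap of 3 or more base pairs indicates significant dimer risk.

Last 8 bases (5'→3') — forward …CAGACAGT, reverse …ATCACTGT.
Reverse complement of the reverse primer's last 8 bases: ACAGTGAT; its first k bases are the reverse complement of the reverse primer's last k bases, so a perfect k-base overlap needs the forward primer's last k bases to equal them.
Comparing (forward last k vs required): k=1: T vs A ✗; k=2: GT vs AC ✗; k=3: AGT vs ACA ✗; k=4: CAGT vs ACAG ✗; k=5: ACAGT vs ACAGT ✓; k=6: GACAGT vs ACAGTG ✗; k=7: AGACAGT vs ACAGTGA ✗; k=8: CAGACAGT vs ACAGTGAT ✗.
Only k = 5 is perfect, so the longest perfect 3' overlap is 5.

Longest perfect overlap: 5 complementary base pairs; significant dimer risk (threshold 3).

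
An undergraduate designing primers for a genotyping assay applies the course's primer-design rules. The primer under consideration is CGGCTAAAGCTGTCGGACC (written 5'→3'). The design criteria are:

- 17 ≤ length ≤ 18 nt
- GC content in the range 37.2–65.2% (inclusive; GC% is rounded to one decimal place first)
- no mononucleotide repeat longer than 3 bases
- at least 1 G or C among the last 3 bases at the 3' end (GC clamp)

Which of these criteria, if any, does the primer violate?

Fails: length.

Base counts: A=4, T=3, G=6, C=6 (length 19).
length: length 19, outside 17–18 ✗
GC content: GC 12/19 = 63.2% ✓
homopolymer run: longest run = 3 ✓
GC clamp: 3' end ACC has 2 G/C ✓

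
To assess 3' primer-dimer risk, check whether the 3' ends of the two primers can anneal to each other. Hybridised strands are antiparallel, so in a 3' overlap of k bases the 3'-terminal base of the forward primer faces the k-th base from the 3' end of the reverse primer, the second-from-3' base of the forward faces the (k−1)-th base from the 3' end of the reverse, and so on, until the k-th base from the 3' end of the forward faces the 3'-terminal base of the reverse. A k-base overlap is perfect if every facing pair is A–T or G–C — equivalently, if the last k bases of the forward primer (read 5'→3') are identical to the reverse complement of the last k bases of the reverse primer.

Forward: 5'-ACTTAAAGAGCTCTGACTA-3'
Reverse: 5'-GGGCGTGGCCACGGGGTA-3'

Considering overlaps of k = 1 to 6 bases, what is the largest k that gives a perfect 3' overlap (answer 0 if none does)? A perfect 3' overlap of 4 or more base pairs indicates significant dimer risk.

Last 6 bases (5'→3') — forward …TGACTA, reverse …GGGGTA.
Reverse complement of the reverse primer's last 6 bases: TACCCC; its first k bases are the reverse complement of the reverse primer's last k bases, so a perfect k-base overlap needs the forward primer's last k bases to equal them.
Comparing (forward last k vs required): k=1: A vs T ✗; k=2: TA vs TA ✓; k=3: CTA vs TAC ✗; k=4: ACTA vs TACC ✗; k=5: GACTA vs TACCC ✗; k=6: TGACTA vs TACCCC ✗.
Only k = 2 is perfect, so the longest perfect 3' overlap is 2.

Longest perfect overlap: 2 complementary base pairs; below the dimer-risk threshold (threshold 4).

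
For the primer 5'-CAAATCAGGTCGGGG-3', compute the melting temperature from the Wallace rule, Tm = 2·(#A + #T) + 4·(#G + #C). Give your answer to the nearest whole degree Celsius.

Base counts: A=4, T=2, G=6, C=3 (length 15).
Tm = 2·(4+2) + 4·(6+3) = 2·6 + 4·9 = 12 + 36 = 48°C.

48°C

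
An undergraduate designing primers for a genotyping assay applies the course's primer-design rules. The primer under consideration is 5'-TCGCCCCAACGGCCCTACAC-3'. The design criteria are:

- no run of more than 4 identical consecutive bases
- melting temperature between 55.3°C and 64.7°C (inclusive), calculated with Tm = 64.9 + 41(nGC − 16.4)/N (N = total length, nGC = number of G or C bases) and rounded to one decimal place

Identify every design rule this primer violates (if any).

Meets all criteria.

Base counts: A=4, T=2, G=3, C=11 (length 20).
homopolymer run: longest run = 4 ✓
Tm: Tm = 64.9 + 41·(14 − 16.4)/20 = 60.0°C ✓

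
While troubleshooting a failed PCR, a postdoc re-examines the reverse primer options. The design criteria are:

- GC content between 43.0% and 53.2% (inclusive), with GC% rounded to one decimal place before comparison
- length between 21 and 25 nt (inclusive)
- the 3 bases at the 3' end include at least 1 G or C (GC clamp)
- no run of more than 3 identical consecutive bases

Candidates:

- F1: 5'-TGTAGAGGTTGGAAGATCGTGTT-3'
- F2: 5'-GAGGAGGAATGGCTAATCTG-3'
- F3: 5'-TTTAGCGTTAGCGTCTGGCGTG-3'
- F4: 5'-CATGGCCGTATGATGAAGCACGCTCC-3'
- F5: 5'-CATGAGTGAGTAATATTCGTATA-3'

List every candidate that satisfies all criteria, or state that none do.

F1 (23 nt, A=5 T=8 G=9 C=1): GC 10/23 = 43.5% ✓; length 23 ✓; 3' end GTT has 1 G/C ✓; longest run = 2 ✓ — passes.
F2 (20 nt, A=6 T=4 G=8 C=2): GC 10/20 = 50.0% ✓; length 20, outside 21–25 ✗; 3' end CTG has 2 G/C ✓; longest run = 2 ✓ — fails.
F3 (22 nt, A=2 T=8 G=8 C=4): GC 12/22 = 54.5%, outside 43.0–53.2% ✗; length 22 ✓; 3' end GTG has 2 G/C ✓; longest run = 3 ✓ — fails.
F4 (26 nt, A=6 T=5 G=7 C=8): GC 15/26 = 57.7%, outside 43.0–53.2% ✗; length 26, outside 21–25 ✗; 3' end TCC has 2 G/C ✓; longest run = 2 ✓ — fails.
F5 (23 nt, A=8 T=8 G=5 C=2): GC 7/23 = 30.4%, outside 43.0–53.2% ✗; length 23 ✓; 3' end ATA has 0 G/C, need ≥1 ✗; longest run = 2 ✓ — fails.

F1 only.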